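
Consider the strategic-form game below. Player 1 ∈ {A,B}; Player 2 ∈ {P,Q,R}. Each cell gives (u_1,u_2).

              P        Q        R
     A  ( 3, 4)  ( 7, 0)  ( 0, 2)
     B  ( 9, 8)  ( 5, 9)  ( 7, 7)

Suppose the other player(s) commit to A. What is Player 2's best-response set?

argmax u_2 = {P}

u_2(P vs A) = 4
u_2(Q vs A) = 0
u_2(R vs A) = 2
max payoff 4 at {P}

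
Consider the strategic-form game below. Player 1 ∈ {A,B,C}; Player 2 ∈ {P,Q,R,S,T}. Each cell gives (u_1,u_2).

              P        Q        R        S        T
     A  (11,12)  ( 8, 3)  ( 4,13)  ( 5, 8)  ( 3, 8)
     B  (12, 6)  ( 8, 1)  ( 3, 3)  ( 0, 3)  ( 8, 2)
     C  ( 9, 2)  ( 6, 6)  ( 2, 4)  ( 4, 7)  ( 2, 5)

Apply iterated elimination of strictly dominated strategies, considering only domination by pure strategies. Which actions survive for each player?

Survivors P1:{A,B} P2:{P,R}

P1 drop C (A beats it: P:11>9 Q:8>6 R:4>2 S:5>4 T:3>2)
P2 drop Q (P beats it: A:12>3 B:6>1)
P2 drop S (P beats it: A:12>8 B:6>3)
P2 drop T (P beats it: A:12>8 B:6>2)
P1→{A,B} P2→{P,R}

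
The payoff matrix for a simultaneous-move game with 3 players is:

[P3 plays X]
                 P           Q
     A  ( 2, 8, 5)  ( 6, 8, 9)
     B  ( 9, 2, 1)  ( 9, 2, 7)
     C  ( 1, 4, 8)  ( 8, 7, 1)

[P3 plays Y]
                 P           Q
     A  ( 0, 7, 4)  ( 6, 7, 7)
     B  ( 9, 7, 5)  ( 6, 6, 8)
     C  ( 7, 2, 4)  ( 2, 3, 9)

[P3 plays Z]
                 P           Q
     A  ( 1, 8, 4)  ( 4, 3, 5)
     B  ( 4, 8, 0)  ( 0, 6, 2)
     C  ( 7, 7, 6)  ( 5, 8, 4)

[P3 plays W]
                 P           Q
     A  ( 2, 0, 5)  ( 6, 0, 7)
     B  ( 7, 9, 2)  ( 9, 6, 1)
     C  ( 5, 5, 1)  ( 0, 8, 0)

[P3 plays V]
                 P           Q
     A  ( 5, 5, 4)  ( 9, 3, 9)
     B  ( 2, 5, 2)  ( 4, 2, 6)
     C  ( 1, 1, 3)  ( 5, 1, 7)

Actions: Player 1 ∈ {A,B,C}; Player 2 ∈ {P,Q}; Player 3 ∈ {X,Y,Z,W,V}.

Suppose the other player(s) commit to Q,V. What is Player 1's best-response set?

u_1(A vs Q,V) = 9
u_1(B vs Q,V) = 4
u_1(C vs Q,V) = 5
max payoff 9 at {A}

argmax u_1 = {A}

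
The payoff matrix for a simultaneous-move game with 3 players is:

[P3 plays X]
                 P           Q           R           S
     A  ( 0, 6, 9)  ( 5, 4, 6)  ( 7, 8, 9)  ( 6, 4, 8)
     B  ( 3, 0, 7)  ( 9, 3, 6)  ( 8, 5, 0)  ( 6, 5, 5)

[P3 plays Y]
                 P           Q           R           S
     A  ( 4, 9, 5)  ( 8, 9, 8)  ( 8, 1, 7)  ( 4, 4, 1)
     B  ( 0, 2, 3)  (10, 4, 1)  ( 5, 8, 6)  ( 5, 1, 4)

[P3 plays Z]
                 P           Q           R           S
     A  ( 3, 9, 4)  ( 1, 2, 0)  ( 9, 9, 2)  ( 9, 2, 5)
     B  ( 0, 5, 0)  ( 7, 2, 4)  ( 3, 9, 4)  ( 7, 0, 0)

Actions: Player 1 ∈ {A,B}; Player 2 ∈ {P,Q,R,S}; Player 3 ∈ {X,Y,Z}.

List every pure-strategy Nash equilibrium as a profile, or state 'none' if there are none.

PSNE = {(B,S,X)}

(A,P,X): not NE [P1→B gives 3>0; P2→R gives 8>6]
(A,P,Y): not NE [P3→X gives 9>5]
(A,P,Z): not NE [P3→X gives 9>4]
(A,Q,X): not NE [P1→B gives 9>5; P2→R gives 8>4; P3→Y gives 8>6]
(A,Q,Y): not NE [P1→B gives 10>8]
(A,Q,Z): not NE [P1→B gives 7>1; P2→R gives 9>2; P3→Y gives 8>0]
(A,R,X): not NE [P1→B gives 8>7]
(A,R,Y): not NE [P2→Q gives 9>1; P3→X gives 9>7]
(A,R,Z): not NE [P3→X gives 9>2]
(A,S,X): not NE [P2→R gives 8>4]
(A,S,Y): not NE [P1→B gives 5>4; P2→Q gives 9>4; P3→X gives 8>1]
(A,S,Z): not NE [P2→R gives 9>2; P3→X gives 8>5]
(B,P,X): not NE [P2→S gives 5>0]
(B,P,Y): not NE [P1→A gives 4>0; P2→R gives 8>2; P3→X gives 7>3]
(B,P,Z): not NE [P1→A gives 3>0; P2→R gives 9>5; P3→X gives 7>0]
(B,Q,X): not NE [P2→S gives 5>3]
(B,Q,Y): not NE [P2→R gives 8>4; P3→X gives 6>1]
(B,Q,Z): not NE [P2→R gives 9>2; P3→X gives 6>4]
(B,R,X): not NE [P3→Y gives 6>0]
(B,R,Y): not NE [P1→A gives 8>5]
(B,R,Z): not NE [P1→A gives 9>3; P3→Y gives 6>4]
(B,S,X): NE
(B,S,Y): not NE [P2→R gives 8>1; P3→X gives 5>4]
(B,S,Z): not NE [P1→A gives 9>7; P2→R gives 9>0; P3→X gives 5>0]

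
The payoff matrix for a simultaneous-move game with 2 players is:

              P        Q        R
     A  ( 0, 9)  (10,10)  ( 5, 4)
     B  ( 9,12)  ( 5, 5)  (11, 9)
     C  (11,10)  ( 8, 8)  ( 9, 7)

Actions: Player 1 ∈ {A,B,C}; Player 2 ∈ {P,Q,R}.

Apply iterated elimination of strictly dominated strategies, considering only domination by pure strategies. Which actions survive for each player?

Survivors P1:{A,C} P2:{P,Q}

P2 drop R (P beats it: A:9>4 B:12>9 C:10>7)
P1 drop B (C beats it: P:11>9 Q:8>5)
P1→{A,C} P2→{P,Q}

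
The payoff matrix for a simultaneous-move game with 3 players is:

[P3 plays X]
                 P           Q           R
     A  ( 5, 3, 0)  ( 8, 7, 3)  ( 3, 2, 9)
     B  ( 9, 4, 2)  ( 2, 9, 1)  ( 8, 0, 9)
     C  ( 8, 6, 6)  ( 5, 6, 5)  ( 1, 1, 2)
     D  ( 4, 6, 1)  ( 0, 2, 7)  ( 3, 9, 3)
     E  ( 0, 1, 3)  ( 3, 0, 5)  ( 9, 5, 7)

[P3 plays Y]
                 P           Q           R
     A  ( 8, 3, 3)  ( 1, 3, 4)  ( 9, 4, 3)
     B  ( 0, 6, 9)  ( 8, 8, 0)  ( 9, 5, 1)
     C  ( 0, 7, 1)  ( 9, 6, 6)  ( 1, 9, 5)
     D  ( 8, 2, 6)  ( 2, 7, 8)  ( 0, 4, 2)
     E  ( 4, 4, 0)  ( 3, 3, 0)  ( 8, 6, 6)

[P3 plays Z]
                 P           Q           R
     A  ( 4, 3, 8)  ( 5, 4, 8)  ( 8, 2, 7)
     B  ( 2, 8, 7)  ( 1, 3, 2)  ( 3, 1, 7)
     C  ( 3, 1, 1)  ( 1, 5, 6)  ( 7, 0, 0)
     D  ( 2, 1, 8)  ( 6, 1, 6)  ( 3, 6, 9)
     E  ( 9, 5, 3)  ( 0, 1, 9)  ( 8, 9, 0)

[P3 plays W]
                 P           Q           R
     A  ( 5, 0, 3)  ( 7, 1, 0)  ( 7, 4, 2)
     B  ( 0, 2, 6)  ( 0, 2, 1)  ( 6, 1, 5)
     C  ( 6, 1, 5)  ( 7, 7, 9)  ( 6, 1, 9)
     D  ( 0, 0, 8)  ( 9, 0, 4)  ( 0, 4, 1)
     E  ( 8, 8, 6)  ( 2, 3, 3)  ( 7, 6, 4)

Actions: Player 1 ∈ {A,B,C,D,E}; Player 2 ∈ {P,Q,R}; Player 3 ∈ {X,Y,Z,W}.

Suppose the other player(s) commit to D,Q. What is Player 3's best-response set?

u_3(X vs D,Q) = 7
u_3(Y vs D,Q) = 8
u_3(Z vs D,Q) = 6
u_3(W vs D,Q) = 4
max payoff 8 at {Y}

BR_3 = {Y}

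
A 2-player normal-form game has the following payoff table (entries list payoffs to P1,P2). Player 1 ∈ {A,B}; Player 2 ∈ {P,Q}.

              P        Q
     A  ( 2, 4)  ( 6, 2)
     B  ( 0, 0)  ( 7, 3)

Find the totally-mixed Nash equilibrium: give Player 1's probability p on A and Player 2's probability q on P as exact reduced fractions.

(p,q) = (3/5, 1/3)

P1 indiff ⇒ q·2+(1-q)·6 = q·0+(1-q)·7 ⇒ q(2) = (1-q)(1) ⇒ q = 1/3
P2 indiff ⇒ p·4+(1-p)·0 = p·2+(1-p)·3 ⇒ p(2) = (1-p)(3) ⇒ p = 3/5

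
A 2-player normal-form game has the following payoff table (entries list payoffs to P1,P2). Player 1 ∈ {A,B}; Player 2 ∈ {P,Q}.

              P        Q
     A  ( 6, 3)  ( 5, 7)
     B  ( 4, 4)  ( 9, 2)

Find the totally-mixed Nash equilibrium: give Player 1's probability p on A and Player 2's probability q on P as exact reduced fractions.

P1 indiff ⇒ q·6+(1-q)·5 = q·4+(1-q)·9 ⇒ q(2) = (1-q)(4) ⇒ q = 2/3
P2 indiff ⇒ p·3+(1-p)·4 = p·7+(1-p)·2 ⇒ p(-4) = (1-p)(-2) ⇒ p = 1/3

P1 mixes 1/3 on A; P2 mixes 2/3 on P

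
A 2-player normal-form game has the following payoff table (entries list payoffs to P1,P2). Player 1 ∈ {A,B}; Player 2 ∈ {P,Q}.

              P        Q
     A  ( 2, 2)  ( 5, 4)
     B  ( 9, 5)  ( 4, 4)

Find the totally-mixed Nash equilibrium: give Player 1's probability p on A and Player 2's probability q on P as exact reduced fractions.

P1 indiff ⇒ q·2+(1-q)·5 = q·9+(1-q)·4 ⇒ q(-7) = (1-q)(-1) ⇒ q = 1/8
P2 indiff ⇒ p·2+(1-p)·5 = p·4+(1-p)·4 ⇒ p(-2) = (1-p)(-1) ⇒ p = 1/3

(p,q) = (1/3, 1/8)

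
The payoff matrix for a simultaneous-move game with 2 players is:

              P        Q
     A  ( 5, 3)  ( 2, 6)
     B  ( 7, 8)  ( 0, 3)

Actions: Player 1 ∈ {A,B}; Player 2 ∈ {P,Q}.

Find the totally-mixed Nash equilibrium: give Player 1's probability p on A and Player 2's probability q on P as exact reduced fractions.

(p,q) = (5/8, 1/2)

P1 indiff ⇒ q·5+(1-q)·2 = q·7+(1-q)·0 ⇒ q(-2) = (1-q)(-2) ⇒ q = 1/2
P2 indiff ⇒ p·3+(1-p)·8 = p·6+(1-p)·3 ⇒ p(-3) = (1-p)(-5) ⇒ p = 5/8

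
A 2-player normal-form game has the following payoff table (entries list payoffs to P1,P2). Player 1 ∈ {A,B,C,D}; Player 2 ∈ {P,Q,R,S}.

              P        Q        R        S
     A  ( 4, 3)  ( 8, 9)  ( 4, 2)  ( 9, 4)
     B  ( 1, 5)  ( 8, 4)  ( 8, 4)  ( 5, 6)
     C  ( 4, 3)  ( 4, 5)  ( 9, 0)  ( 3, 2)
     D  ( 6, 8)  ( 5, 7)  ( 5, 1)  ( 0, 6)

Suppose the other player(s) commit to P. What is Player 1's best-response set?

u_1(A vs P) = 4
u_1(B vs P) = 1
u_1(C vs P) = 4
u_1(D vs P) = 6
max payoff 6 at {D}

P1 best: {D}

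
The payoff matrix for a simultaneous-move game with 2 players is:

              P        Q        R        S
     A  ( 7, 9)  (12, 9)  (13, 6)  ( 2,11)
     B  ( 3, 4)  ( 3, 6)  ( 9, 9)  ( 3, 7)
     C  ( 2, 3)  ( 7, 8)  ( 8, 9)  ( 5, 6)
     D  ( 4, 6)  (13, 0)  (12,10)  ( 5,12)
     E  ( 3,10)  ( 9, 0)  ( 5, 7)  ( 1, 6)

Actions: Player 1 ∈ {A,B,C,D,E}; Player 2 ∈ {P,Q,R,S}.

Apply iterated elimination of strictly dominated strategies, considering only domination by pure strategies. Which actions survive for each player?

P1 drop B (D beats it: P:4>3 Q:13>3 R:12>9 S:5>3)
P1 drop E (A beats it: P:7>3 Q:12>9 R:13>5 S:2>1)
P2 drop P (S beats it: A:11>9 C:6>3 D:12>6)
P1→{A,C,D} P2→{Q,R,S}

IESDS → P1:{A,C,D} P2:{Q,R,S}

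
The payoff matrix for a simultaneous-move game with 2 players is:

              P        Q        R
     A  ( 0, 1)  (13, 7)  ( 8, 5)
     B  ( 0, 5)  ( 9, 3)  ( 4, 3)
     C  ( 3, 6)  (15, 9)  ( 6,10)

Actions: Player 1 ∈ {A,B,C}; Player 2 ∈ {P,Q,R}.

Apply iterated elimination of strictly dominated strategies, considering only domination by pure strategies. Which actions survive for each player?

P1 drop B (C beats it: P:3>0 Q:15>9 R:6>4)
P2 drop P (Q beats it: A:7>1 C:9>6)
P1→{A,C} P2→{Q,R}

IESDS → P1:{A,C} P2:{Q,R}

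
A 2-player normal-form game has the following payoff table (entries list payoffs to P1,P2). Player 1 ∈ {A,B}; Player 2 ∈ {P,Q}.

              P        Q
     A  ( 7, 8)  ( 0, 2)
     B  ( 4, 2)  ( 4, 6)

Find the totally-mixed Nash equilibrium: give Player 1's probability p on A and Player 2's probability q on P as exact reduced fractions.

P1 indiff ⇒ q·7+(1-q)·0 = q·4+(1-q)·4 ⇒ q(3) = (1-q)(4) ⇒ q = 4/7
P2 indiff ⇒ p·8+(1-p)·2 = p·2+(1-p)·6 ⇒ p(6) = (1-p)(4) ⇒ p = 2/5

P1 mixes 2/5 on A; P2 mixes 4/7 on P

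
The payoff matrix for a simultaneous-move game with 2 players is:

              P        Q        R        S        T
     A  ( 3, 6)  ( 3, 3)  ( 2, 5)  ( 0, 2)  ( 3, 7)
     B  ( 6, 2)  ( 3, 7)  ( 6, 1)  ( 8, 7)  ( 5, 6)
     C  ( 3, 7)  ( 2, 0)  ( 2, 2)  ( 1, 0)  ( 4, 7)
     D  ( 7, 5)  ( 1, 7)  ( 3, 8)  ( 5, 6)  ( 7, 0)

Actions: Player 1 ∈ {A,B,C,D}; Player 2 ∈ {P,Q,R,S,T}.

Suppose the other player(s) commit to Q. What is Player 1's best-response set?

u_1(A vs Q) = 3
u_1(B vs Q) = 3
u_1(C vs Q) = 2
u_1(D vs Q) = 1
max payoff 3 at {A,B}

BR_1 = {A,B}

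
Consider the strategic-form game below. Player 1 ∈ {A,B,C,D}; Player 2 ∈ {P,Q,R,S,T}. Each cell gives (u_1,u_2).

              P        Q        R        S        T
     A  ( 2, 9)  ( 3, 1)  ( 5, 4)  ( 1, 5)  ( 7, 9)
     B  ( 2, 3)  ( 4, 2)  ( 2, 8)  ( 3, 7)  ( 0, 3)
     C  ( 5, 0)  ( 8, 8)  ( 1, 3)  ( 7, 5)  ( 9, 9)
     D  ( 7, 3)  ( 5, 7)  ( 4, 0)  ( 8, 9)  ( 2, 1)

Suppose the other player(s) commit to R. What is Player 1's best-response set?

u_1(A vs R) = 5
u_1(B vs R) = 2
u_1(C vs R) = 1
u_1(D vs R) = 4
max payoff 5 at {A}

BR_1 = {A}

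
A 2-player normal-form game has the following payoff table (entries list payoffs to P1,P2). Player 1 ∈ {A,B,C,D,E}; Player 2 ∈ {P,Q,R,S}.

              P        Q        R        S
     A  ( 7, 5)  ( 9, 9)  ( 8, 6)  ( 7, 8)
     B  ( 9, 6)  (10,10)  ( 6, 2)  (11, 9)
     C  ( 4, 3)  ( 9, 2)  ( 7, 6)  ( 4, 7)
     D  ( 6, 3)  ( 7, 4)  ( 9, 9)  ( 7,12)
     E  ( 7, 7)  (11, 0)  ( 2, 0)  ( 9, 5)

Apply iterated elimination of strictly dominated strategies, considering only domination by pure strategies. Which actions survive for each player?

Survivors P1:{B,E} P2:{P,Q,S}

P2 drop R (S beats it: A:8>6 B:9>2 C:7>6 D:12>9 E:5>0)
P1 drop A (B beats it: P:9>7 Q:10>9 S:11>7)
P1 drop C (B beats it: P:9>4 Q:10>9 S:11>4)
P1 drop D (B beats it: P:9>6 Q:10>7 S:11>7)
P1→{B,E} P2→{P,Q,S}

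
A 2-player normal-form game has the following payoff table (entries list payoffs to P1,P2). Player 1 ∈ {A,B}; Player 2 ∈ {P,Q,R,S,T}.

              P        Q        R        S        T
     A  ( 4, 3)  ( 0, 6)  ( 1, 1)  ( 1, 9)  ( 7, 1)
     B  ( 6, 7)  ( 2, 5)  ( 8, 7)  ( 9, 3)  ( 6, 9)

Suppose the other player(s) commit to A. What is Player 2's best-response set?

u_2(P vs A) = 3
u_2(Q vs A) = 6
u_2(R vs A) = 1
u_2(S vs A) = 9
u_2(T vs A) = 1
max payoff 9 at {S}

argmax u_2 = {S}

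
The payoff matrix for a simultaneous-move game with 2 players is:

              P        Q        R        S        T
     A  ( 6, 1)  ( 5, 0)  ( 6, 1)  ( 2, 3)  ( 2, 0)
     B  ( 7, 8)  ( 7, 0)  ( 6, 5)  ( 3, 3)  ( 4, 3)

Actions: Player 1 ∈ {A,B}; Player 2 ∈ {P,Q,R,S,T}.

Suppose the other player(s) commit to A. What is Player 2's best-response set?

u_2(P vs A) = 1
u_2(Q vs A) = 0
u_2(R vs A) = 1
u_2(S vs A) = 3
u_2(T vs A) = 0
max payoff 3 at {S}

P2 best: {S}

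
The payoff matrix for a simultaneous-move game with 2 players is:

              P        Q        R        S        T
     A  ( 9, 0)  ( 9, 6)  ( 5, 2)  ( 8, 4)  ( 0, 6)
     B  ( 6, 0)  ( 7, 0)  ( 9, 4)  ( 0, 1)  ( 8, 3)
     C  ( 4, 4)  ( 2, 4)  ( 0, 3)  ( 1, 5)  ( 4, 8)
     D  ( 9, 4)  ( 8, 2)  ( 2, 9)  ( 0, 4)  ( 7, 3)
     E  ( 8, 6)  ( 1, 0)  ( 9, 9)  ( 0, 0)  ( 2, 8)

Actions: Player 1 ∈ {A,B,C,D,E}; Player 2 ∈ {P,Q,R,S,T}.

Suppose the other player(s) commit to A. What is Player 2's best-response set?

BR_2 = {Q,T}

u_2(P vs A) = 0
u_2(Q vs A) = 6
u_2(R vs A) = 2
u_2(S vs A) = 4
u_2(T vs A) = 6
max payoff 6 at {Q,T}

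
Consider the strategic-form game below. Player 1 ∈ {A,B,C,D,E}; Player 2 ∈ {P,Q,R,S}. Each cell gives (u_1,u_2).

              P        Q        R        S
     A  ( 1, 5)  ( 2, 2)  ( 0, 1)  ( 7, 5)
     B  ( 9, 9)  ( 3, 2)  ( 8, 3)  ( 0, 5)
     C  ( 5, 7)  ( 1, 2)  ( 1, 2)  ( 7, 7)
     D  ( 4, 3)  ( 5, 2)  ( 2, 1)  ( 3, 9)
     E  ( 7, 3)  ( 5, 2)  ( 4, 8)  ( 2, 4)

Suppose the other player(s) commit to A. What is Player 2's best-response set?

u_2(P vs A) = 5
u_2(Q vs A) = 2
u_2(R vs A) = 1
u_2(S vs A) = 5
max payoff 5 at {P,S}

P2 best: {P,S}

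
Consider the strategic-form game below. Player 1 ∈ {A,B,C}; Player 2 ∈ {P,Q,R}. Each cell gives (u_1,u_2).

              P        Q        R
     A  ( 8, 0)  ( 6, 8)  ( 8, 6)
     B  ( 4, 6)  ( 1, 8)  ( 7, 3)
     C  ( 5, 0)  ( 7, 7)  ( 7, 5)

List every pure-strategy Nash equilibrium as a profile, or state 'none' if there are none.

PSNE = {(C,Q)}

(A,P): not NE [P2→Q gives 8>0]
(A,Q): not NE [P1→C gives 7>6]
(A,R): not NE [P2→Q gives 8>6]
(B,P): not NE [P1→A gives 8>4; P2→Q gives 8>6]
(B,Q): not NE [P1→C gives 7>1]
(B,R): not NE [P1→A gives 8>7; P2→Q gives 8>3]
(C,P): not NE [P1→A gives 8>5; P2→Q gives 7>0]
(C,Q): NE
(C,R): not NE [P1→A gives 8>7; P2→Q gives 7>5]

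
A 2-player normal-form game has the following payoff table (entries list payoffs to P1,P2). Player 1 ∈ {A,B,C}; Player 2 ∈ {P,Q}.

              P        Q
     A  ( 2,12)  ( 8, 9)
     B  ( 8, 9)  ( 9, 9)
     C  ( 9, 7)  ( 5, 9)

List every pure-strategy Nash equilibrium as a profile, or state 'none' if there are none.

PSNE = {(B,Q)}

(A,P): not NE [P1→C gives 9>2]
(A,Q): not NE [P1→B gives 9>8; P2→P gives 12>9]
(B,P): not NE [P1→C gives 9>8]
(B,Q): NE
(C,P): not NE [P2→Q gives 9>7]
(C,Q): not NE [P1→B gives 9>5]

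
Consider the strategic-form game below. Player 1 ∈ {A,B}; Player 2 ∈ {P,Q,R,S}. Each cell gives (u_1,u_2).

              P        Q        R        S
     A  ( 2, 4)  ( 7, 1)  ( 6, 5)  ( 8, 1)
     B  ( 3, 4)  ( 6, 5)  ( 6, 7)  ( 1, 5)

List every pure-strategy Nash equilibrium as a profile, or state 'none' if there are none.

PSNE = {(A,R), (B,R)}

(A,P): not NE [P1→B gives 3>2; P2→R gives 5>4]
(A,Q): not NE [P2→R gives 5>1]
(A,R): NE
(A,S): not NE [P2→R gives 5>1]
(B,P): not NE [P2→R gives 7>4]
(B,Q): not NE [P1→A gives 7>6; P2→R gives 7>5]
(B,R): NE
(B,S): not NE [P1→A gives 8>1; P2→R gives 7>5]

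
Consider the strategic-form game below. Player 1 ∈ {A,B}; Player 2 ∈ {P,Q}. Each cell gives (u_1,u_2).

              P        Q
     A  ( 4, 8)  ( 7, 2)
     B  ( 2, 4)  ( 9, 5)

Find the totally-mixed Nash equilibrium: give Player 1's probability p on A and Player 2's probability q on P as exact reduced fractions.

p=1/7, q=1/2

P1 indiff ⇒ q·4+(1-q)·7 = q·2+(1-q)·9 ⇒ q(2) = (1-q)(2) ⇒ q = 1/2
P2 indiff ⇒ p·8+(1-p)·4 = p·2+(1-p)·5 ⇒ p(6) = (1-p)(1) ⇒ p = 1/7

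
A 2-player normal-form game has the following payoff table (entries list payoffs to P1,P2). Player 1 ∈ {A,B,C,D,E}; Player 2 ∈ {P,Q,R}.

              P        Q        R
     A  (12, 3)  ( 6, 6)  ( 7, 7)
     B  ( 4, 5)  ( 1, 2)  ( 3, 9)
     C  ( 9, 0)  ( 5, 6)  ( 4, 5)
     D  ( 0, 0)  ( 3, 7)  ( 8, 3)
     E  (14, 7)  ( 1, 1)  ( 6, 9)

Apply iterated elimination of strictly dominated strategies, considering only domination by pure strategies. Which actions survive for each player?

Remaining: P1:{A,D} P2:{Q,R}

P1 drop B (A beats it: P:12>4 Q:6>1 R:7>3)
P1 drop C (A beats it: P:12>9 Q:6>5 R:7>4)
P2 drop P (R beats it: A:7>3 D:3>0 E:9>7)
P1 drop E (A beats it: Q:6>1 R:7>6)
P1→{A,D} P2→{Q,R}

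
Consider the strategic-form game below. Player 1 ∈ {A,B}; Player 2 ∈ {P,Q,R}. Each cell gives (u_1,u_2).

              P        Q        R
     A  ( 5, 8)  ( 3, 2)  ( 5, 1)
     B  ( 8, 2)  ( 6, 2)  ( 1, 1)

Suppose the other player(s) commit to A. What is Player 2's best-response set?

BR_2 = {P}

u_2(P vs A) = 8
u_2(Q vs A) = 2
u_2(R vs A) = 1
max payoff 8 at {P}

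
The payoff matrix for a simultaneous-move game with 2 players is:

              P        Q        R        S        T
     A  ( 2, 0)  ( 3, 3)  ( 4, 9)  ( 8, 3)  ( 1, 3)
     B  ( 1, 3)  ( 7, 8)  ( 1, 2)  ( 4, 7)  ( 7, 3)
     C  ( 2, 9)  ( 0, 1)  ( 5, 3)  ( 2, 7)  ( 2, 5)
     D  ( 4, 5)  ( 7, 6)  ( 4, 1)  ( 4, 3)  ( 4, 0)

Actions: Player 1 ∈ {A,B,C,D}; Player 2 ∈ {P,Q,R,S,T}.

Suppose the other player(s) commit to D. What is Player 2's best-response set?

u_2(P vs D) = 5
u_2(Q vs D) = 6
u_2(R vs D) = 1
u_2(S vs D) = 3
u_2(T vs D) = 0
max payoff 6 at {Q}

argmax u_2 = {Q}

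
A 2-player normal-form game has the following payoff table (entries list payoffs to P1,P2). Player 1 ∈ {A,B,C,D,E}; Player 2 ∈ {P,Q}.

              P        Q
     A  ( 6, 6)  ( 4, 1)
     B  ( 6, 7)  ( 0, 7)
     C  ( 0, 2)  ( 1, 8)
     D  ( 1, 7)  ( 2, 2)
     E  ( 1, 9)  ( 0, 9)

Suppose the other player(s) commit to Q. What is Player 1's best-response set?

u_1(A vs Q) = 4
u_1(B vs Q) = 0
u_1(C vs Q) = 1
u_1(D vs Q) = 2
u_1(E vs Q) = 0
max payoff 4 at {A}

argmax u_1 = {A}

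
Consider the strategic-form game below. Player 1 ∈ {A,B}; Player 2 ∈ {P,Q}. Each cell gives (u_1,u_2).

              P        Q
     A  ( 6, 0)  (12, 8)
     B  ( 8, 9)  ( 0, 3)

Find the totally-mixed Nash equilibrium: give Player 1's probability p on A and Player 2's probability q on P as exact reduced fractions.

P1 indiff ⇒ q·6+(1-q)·12 = q·8+(1-q)·0 ⇒ q(-2) = (1-q)(-12) ⇒ q = 6/7
P2 indiff ⇒ p·0+(1-p)·9 = p·8+(1-p)·3 ⇒ p(-8) = (1-p)(-6) ⇒ p = 3/7

p=3/7, q=6/7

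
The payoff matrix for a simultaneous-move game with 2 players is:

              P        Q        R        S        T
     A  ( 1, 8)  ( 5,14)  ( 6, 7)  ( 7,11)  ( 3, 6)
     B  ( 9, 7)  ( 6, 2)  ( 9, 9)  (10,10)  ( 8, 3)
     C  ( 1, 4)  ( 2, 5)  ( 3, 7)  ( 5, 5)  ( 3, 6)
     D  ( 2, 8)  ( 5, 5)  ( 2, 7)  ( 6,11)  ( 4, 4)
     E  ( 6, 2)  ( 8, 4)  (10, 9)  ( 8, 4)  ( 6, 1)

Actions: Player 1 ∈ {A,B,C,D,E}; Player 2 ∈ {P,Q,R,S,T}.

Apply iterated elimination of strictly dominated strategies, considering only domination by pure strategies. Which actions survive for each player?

P1 drop A (B beats it: P:9>1 Q:6>5 R:9>6 S:10>7 T:8>3)
P1 drop C (B beats it: P:9>1 Q:6>2 R:9>3 S:10>5 T:8>3)
P1 drop D (B beats it: P:9>2 Q:6>5 R:9>2 S:10>6 T:8>4)
P2 drop P (R beats it: B:9>7 E:9>2)
P2 drop Q (R beats it: B:9>2 E:9>4)
P2 drop T (R beats it: B:9>3 E:9>1)
P1→{B,E} P2→{R,S}

IESDS → P1:{B,E} P2:{R,S}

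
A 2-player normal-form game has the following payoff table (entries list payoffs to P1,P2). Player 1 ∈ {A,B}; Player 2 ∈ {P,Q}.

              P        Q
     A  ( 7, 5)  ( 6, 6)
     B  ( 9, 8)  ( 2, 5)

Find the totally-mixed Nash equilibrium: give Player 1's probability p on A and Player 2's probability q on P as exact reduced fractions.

P1 mixes 3/4 on A; P2 mixes 2/3 on P

P1 indiff ⇒ q·7+(1-q)·6 = q·9+(1-q)·2 ⇒ q(-2) = (1-q)(-4) ⇒ q = 2/3
P2 indiff ⇒ p·5+(1-p)·8 = p·6+(1-p)·5 ⇒ p(-1) = (1-p)(-3) ⇒ p = 3/4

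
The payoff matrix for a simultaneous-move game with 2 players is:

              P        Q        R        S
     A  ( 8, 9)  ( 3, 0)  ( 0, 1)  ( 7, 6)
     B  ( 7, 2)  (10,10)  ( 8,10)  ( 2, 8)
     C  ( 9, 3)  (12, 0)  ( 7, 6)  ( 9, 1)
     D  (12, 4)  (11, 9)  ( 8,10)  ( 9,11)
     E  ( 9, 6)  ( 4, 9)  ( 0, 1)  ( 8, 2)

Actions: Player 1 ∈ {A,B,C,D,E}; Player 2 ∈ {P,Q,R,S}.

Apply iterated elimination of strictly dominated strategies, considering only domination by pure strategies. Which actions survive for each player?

P1 drop A (C beats it: P:9>8 Q:12>3 R:7>0 S:9>7)
P1 drop E (D beats it: P:12>9 Q:11>4 R:8>0 S:9>8)
P2 drop P (R beats it: B:10>2 C:6>3 D:10>4)
P1→{B,C,D} P2→{Q,R,S}

Remaining: P1:{B,C,D} P2:{Q,R,S}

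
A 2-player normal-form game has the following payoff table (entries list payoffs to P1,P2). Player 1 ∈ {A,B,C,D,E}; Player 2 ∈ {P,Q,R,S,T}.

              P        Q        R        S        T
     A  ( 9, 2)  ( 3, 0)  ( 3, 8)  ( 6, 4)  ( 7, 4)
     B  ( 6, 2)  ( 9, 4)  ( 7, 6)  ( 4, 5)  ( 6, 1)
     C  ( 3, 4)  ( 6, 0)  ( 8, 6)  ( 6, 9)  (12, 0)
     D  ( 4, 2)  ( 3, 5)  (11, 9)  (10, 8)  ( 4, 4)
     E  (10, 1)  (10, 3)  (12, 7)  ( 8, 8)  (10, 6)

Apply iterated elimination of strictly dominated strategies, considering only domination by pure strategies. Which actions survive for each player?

P1 drop A (E beats it: P:10>9 Q:10>3 R:12>3 S:8>6 T:10>7)
P1 drop B (E beats it: P:10>6 Q:10>9 R:12>7 S:8>4 T:10>6)
P2 drop P (R beats it: C:6>4 D:9>2 E:7>1)
P2 drop Q (R beats it: C:6>0 D:9>5 E:7>3)
P2 drop T (R beats it: C:6>0 D:9>4 E:7>6)
P1 drop C (D beats it: R:11>8 S:10>6)
P1→{D,E} P2→{R,S}

IESDS → P1:{D,E} P2:{R,S}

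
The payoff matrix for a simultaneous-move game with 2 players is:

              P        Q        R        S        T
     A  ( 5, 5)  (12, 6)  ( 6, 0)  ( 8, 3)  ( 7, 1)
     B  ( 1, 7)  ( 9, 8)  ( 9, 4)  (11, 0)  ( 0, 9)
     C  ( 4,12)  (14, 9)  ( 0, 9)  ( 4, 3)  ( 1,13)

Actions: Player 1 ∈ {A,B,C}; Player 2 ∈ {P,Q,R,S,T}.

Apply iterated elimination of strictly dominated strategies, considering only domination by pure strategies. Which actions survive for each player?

P2 drop R (P beats it: A:5>0 B:7>4 C:12>9)
P2 drop S (P beats it: A:5>3 B:7>0 C:12>3)
P1 drop B (A beats it: P:5>1 Q:12>9 T:7>0)
P1→{A,C} P2→{P,Q,T}

IESDS → P1:{A,C} P2:{P,Q,T}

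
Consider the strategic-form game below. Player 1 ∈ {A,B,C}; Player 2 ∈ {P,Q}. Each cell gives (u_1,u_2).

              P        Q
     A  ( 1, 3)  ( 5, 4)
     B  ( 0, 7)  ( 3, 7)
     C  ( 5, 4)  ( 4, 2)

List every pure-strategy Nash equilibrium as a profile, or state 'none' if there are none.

(A,P): not NE [P1→C gives 5>1; P2→Q gives 4>3]
(A,Q): NE
(B,P): not NE [P1→C gives 5>0]
(B,Q): not NE [P1→A gives 5>3]
(C,P): NE
(C,Q): not NE [P1→A gives 5>4; P2→P gives 4>2]

PSNE = {(A,Q), (C,P)}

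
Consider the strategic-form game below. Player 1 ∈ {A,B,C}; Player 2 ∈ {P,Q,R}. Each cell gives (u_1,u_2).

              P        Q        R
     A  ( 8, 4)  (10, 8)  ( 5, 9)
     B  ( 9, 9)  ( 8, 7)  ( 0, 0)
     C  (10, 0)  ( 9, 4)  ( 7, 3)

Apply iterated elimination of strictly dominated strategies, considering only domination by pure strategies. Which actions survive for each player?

Survivors P1:{A,C} P2:{Q,R}

P1 drop B (C beats it: P:10>9 Q:9>8 R:7>0)
P2 drop P (Q beats it: A:8>4 C:4>0)
P1→{A,C} P2→{Q,R}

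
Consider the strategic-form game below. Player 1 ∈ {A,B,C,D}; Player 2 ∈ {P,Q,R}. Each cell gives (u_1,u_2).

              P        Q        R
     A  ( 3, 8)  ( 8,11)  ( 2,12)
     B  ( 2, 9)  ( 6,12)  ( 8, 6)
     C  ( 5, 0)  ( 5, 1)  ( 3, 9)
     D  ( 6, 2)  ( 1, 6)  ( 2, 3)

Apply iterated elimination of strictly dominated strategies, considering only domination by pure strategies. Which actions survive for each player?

IESDS → P1:{A,B} P2:{Q,R}

P2 drop P (Q beats it: A:11>8 B:12>9 C:1>0 D:6>2)
P1 drop C (B beats it: Q:6>5 R:8>3)
P1 drop D (B beats it: Q:6>1 R:8>2)
P1→{A,B} P2→{Q,R}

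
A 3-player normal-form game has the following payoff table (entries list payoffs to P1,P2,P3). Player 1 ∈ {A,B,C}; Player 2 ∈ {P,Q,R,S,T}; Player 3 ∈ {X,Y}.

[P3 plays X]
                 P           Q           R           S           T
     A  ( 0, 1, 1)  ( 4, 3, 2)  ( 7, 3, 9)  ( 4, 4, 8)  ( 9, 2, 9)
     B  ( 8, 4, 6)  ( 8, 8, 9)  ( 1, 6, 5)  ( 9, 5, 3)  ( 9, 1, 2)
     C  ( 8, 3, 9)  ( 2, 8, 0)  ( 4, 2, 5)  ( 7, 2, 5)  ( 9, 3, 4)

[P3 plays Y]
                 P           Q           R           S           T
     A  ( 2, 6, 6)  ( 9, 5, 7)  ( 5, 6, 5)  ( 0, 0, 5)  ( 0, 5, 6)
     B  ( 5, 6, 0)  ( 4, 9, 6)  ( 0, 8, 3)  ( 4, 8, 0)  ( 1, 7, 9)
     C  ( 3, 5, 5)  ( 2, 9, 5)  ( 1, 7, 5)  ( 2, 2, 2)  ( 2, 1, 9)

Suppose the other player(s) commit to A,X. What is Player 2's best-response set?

u_2(P vs A,X) = 1
u_2(Q vs A,X) = 3
u_2(R vs A,X) = 3
u_2(S vs A,X) = 4
u_2(T vs A,X) = 2
max payoff 4 at {S}

BR_2 = {S}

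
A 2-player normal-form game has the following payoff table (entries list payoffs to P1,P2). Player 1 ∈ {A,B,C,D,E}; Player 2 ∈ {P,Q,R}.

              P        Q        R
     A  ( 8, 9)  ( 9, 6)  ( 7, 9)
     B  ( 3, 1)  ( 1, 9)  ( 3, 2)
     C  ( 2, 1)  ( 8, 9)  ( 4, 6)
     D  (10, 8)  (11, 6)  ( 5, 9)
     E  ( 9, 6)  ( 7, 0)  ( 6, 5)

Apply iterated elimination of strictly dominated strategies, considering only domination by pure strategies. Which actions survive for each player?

P1 drop B (A beats it: P:8>3 Q:9>1 R:7>3)
P1 drop C (A beats it: P:8>2 Q:9>8 R:7>4)
P2 drop Q (P beats it: A:9>6 D:8>6 E:6>0)
P1→{A,D,E} P2→{P,R}

IESDS → P1:{A,D,E} P2:{P,R}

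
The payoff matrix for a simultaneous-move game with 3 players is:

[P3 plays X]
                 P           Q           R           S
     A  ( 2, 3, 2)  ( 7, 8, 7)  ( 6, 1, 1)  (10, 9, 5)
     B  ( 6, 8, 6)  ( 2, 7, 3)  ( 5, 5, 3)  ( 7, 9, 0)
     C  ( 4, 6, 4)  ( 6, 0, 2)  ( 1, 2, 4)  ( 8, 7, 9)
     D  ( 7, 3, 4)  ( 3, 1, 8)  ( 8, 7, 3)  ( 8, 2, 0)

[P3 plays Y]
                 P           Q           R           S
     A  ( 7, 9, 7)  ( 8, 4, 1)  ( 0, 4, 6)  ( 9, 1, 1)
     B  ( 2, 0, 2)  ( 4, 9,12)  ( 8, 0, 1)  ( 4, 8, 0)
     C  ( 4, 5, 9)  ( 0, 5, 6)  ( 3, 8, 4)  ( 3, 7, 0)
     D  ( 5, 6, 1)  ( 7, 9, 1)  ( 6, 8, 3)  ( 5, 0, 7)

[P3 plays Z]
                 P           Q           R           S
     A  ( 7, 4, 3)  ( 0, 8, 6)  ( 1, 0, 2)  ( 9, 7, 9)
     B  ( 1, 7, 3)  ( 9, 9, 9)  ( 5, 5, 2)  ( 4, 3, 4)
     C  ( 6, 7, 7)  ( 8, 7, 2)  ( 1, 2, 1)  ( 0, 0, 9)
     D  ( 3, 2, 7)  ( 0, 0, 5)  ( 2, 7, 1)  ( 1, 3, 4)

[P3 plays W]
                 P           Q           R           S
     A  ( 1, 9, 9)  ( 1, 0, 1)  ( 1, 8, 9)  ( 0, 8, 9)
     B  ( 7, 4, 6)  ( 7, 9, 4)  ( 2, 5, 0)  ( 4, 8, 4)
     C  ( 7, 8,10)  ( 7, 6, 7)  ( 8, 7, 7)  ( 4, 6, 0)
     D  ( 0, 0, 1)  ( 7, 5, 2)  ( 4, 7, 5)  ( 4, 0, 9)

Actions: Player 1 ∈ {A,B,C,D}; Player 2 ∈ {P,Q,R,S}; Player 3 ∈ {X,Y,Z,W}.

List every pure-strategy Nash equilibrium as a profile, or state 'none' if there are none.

Nash profiles: (C,P,W)

(A,P,X): not NE [P1→D gives 7>2; P2→S gives 9>3; P3→W gives 9>2]
(A,P,Y): not NE [P3→W gives 9>7]
(A,P,Z): not NE [P2→Q gives 8>4; P3→W gives 9>3]
(A,P,W): not NE [P1→C gives 7>1]
(A,Q,X): not NE [P2→S gives 9>8]
(A,Q,Y): not NE [P2→P gives 9>4; P3→X gives 7>1]
(A,Q,Z): not NE [P1→B gives 9>0; P3→X gives 7>6]
(A,Q,W): not NE [P1→D gives 7>1; P2→P gives 9>0; P3→X gives 7>1]
(A,R,X): not NE [P1→D gives 8>6; P2→S gives 9>1; P3→W gives 9>1]
(A,R,Y): not NE [P1→B gives 8>0; P2→P gives 9>4; P3→W gives 9>6]
(A,R,Z): not NE [P1→B gives 5>1; P2→Q gives 8>0; P3→W gives 9>2]
(A,R,W): not NE [P1→C gives 8>1; P2→P gives 9>8]
(A,S,X): not NE [P3→W gives 9>5]
(A,S,Y): not NE [P2→P gives 9>1; P3→W gives 9>1]
(A,S,Z): not NE [P2→Q gives 8>7]
(A,S,W): not NE [P1→D gives 4>0; P2→P gives 9>8]
(B,P,X): not NE [P1→D gives 7>6; P2→S gives 9>8]
(B,P,Y): not NE [P1→A gives 7>2; P2→Q gives 9>0; P3→W gives 6>2]
(B,P,Z): not NE [P1→A gives 7>1; P2→Q gives 9>7; P3→W gives 6>3]
(B,P,W): not NE [P2→Q gives 9>4]
(B,Q,X): not NE [P1→A gives 7>2; P2→S gives 9>7; P3→Y gives 12>3]
(B,Q,Y): not NE [P1→A gives 8>4]
(B,Q,Z): not NE [P3→Y gives 12>9]
(B,Q,W): not NE [P3→Y gives 12>4]
(B,R,X): not NE [P1→D gives 8>5; P2→S gives 9>5]
(B,R,Y): not NE [P2→Q gives 9>0; P3→X gives 3>1]
(B,R,Z): not NE [P2→Q gives 9>5; P3→X gives 3>2]
(B,R,W): not NE [P1→C gives 8>2; P2→Q gives 9>5; P3→X gives 3>0]
(B,S,X): not NE [P1→A gives 10>7; P3→W gives 4>0]
(B,S,Y): not NE [P1→A gives 9>4; P2→Q gives 9>8; P3→W gives 4>0]
(B,S,Z): not NE [P1→A gives 9>4; P2→Q gives 9>3]
(B,S,W): not NE [P2→Q gives 9>8]
(C,P,X): not NE [P1→D gives 7>4; P2→S gives 7>6; P3→W gives 10>4]
(C,P,Y): not NE [P1→A gives 7>4; P2→R gives 8>5; P3→W gives 10>9]
(C,P,Z): not NE [P1→A gives 7>6; P3→W gives 10>7]
(C,P,W): NE
(C,Q,X): not NE [P1→A gives 7>6; P2→S gives 7>0; P3→W gives 7>2]
(C,Q,Y): not NE [P1→A gives 8>0; P2→R gives 8>5; P3→W gives 7>6]
(C,Q,Z): not NE [P1→B gives 9>8; P3→W gives 7>2]
(C,Q,W): not NE [P2→P gives 8>6]
(C,R,X): not NE [P1→D gives 8>1; P2→S gives 7>2; P3→W gives 7>4]
(C,R,Y): not NE [P1→B gives 8>3; P3→W gives 7>4]
(C,R,Z): not NE [P1→B gives 5>1; P2→Q gives 7>2; P3→W gives 7>1]
(C,R,W): not NE [P2→P gives 8>7]
(C,S,X): not NE [P1→A gives 10>8]
(C,S,Y): not NE [P1→A gives 9>3; P2→R gives 8>7; P3→Z gives 9>0]
(C,S,Z): not NE [P1→A gives 9>0; P2→Q gives 7>0]
(C,S,W): not NE [P2→P gives 8>6; P3→Z gives 9>0]
(D,P,X): not NE [P2→R gives 7>3; P3→Z gives 7>4]
(D,P,Y): not NE [P1→A gives 7>5; P2→Q gives 9>6; P3→Z gives 7>1]
(D,P,Z): not NE [P1→A gives 7>3; P2→R gives 7>2]
(D,P,W): not NE [P1→C gives 7>0; P2→R gives 7>0; P3→Z gives 7>1]
(D,Q,X): not NE [P1→A gives 7>3; P2→R gives 7>1]
(D,Q,Y): not NE [P1→A gives 8>7; P3→X gives 8>1]
(D,Q,Z): not NE [P1→B gives 9>0; P2→R gives 7>0; P3→X gives 8>5]
(D,Q,W): not NE [P2→R gives 7>5; P3→X gives 8>2]
(D,R,X): not NE [P3→W gives 5>3]
(D,R,Y): not NE [P1→B gives 8>6; P2→Q gives 9>8; P3→W gives 5>3]
(D,R,Z): not NE [P1→B gives 5>2; P3→W gives 5>1]
(D,R,W): not NE [P1→C gives 8>4]
(D,S,X): not NE [P1→A gives 10>8; P2→R gives 7>2; P3→W gives 9>0]
(D,S,Y): not NE [P1→A gives 9>5; P2→Q gives 9>0; P3→W gives 9>7]
(D,S,Z): not NE [P1→A gives 9>1; P2→R gives 7>3; P3→W gives 9>4]
(D,S,W): not NE [P2→R gives 7>0]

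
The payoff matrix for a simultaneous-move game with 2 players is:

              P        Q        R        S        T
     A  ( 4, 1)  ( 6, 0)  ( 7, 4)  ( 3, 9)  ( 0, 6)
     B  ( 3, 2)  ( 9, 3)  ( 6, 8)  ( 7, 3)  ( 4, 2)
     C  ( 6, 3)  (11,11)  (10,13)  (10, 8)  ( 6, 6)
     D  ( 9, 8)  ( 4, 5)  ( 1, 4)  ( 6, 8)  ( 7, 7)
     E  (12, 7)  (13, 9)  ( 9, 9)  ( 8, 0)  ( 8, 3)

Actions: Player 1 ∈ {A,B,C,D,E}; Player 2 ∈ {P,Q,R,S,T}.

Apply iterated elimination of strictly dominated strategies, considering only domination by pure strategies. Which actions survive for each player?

P1 drop A (C beats it: P:6>4 Q:11>6 R:10>7 S:10>3 T:6>0)
P1 drop B (C beats it: P:6>3 Q:11>9 R:10>6 S:10>7 T:6>4)
P1 drop D (E beats it: P:12>9 Q:13>4 R:9>1 S:8>6 T:8>7)
P2 drop P (Q beats it: C:11>3 E:9>7)
P2 drop S (Q beats it: C:11>8 E:9>0)
P2 drop T (Q beats it: C:11>6 E:9>3)
P1→{C,E} P2→{Q,R}

Survivors P1:{C,E} P2:{Q,R}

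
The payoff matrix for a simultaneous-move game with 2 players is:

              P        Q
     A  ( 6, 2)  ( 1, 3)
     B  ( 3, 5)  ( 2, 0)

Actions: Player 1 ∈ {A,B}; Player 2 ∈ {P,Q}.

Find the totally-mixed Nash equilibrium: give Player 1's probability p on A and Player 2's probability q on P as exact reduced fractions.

P1 indiff ⇒ q·6+(1-q)·1 = q·3+(1-q)·2 ⇒ q(3) = (1-q)(1) ⇒ q = 1/4
P2 indiff ⇒ p·2+(1-p)·5 = p·3+(1-p)·0 ⇒ p(-1) = (1-p)(-5) ⇒ p = 5/6

p=5/6, q=1/4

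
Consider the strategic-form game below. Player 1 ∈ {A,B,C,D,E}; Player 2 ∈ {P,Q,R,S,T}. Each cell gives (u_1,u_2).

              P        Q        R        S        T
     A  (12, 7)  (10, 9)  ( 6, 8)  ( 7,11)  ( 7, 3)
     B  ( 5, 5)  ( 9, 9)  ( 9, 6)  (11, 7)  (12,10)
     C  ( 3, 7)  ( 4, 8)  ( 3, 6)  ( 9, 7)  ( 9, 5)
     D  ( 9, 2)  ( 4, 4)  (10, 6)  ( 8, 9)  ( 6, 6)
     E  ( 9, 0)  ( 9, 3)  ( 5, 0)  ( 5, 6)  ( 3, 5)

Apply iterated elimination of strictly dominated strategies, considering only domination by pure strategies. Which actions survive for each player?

IESDS → P1:{A,B} P2:{Q,S,T}

P1 drop C (B beats it: P:5>3 Q:9>4 R:9>3 S:11>9 T:12>9)
P1 drop E (A beats it: P:12>9 Q:10>9 R:6>5 S:7>5 T:7>3)
P2 drop P (Q beats it: A:9>7 B:9>5 D:4>2)
P2 drop R (S beats it: A:11>8 B:7>6 D:9>6)
P1 drop D (B beats it: Q:9>4 S:11>8 T:12>6)
P1→{A,B} P2→{Q,S,T}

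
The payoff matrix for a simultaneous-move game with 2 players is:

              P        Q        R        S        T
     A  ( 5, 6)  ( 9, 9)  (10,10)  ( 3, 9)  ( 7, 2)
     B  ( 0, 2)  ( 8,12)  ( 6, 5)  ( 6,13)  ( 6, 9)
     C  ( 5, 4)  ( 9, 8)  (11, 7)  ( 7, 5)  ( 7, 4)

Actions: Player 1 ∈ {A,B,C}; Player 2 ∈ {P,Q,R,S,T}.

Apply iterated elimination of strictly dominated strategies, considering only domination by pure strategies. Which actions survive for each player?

P1 drop B (C beats it: P:5>0 Q:9>8 R:11>6 S:7>6 T:7>6)
P2 drop P (Q beats it: A:9>6 C:8>4)
P2 drop S (R beats it: A:10>9 C:7>5)
P2 drop T (Q beats it: A:9>2 C:8>4)
P1→{A,C} P2→{Q,R}

Survivors P1:{A,C} P2:{Q,R}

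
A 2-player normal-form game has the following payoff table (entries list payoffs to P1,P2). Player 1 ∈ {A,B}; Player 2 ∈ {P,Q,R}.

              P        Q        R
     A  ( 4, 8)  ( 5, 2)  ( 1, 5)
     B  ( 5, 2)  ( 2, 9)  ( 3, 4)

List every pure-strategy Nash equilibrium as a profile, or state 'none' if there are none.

(A,P): not NE [P1→B gives 5>4]
(A,Q): not NE [P2→P gives 8>2]
(A,R): not NE [P1→B gives 3>1; P2→P gives 8>5]
(B,P): not NE [P2→Q gives 9>2]
(B,Q): not NE [P1→A gives 5>2]
(B,R): not NE [P2→Q gives 9>4]

No pure NE.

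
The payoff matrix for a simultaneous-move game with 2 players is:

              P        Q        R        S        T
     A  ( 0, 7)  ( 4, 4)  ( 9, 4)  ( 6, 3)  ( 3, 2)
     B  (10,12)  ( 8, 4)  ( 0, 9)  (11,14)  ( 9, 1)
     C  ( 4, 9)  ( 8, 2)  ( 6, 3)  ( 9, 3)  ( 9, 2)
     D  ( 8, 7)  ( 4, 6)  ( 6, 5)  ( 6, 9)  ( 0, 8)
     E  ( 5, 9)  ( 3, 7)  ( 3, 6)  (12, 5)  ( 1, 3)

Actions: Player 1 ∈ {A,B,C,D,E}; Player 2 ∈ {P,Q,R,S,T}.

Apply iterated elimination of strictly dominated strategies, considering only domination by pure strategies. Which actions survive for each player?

IESDS → P1:{B,E} P2:{P,S}

P2 drop Q (P beats it: A:7>4 B:12>4 C:9>2 D:7>6 E:9>7)
P2 drop R (P beats it: A:7>4 B:12>9 C:9>3 D:7>5 E:9>6)
P1 drop A (B beats it: P:10>0 S:11>6 T:9>3)
P1 drop D (B beats it: P:10>8 S:11>6 T:9>0)
P2 drop T (P beats it: B:12>1 C:9>2 E:9>3)
P1 drop C (B beats it: P:10>4 S:11>9)
P1→{B,E} P2→{P,S}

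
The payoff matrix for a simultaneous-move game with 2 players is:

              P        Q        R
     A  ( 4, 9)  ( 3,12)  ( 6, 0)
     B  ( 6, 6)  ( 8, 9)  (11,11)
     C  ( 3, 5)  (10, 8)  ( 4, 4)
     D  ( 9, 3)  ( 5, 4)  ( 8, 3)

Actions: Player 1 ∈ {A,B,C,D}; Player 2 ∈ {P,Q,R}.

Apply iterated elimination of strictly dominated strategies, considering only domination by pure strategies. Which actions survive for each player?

Survivors P1:{B,C} P2:{Q,R}

P1 drop A (B beats it: P:6>4 Q:8>3 R:11>6)
P2 drop P (Q beats it: B:9>6 C:8>5 D:4>3)
P1 drop D (B beats it: Q:8>5 R:11>8)
P1→{B,C} P2→{Q,R}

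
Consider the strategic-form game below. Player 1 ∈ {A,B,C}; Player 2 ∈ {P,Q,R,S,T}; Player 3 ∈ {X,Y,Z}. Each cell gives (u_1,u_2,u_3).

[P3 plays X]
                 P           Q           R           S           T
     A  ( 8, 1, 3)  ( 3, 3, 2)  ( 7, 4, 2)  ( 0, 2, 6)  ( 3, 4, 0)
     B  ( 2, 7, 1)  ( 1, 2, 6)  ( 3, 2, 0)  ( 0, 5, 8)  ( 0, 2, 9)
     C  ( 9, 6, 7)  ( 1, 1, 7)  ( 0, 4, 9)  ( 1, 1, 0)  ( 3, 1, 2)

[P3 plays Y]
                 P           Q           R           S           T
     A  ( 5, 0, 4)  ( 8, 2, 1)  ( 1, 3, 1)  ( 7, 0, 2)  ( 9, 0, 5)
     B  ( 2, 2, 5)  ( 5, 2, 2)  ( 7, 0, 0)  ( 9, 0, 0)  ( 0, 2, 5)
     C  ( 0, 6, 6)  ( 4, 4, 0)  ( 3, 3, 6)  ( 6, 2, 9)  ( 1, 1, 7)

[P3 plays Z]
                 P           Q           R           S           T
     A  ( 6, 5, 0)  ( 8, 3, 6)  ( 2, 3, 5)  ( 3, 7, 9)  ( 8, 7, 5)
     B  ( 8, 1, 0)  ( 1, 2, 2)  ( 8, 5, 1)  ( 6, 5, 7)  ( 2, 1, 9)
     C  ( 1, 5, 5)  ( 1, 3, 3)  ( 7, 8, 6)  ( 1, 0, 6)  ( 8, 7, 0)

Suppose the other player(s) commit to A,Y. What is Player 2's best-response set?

u_2(P vs A,Y) = 0
u_2(Q vs A,Y) = 2
u_2(R vs A,Y) = 3
u_2(S vs A,Y) = 0
u_2(T vs A,Y) = 0
max payoff 3 at {R}

BR_2 = {R}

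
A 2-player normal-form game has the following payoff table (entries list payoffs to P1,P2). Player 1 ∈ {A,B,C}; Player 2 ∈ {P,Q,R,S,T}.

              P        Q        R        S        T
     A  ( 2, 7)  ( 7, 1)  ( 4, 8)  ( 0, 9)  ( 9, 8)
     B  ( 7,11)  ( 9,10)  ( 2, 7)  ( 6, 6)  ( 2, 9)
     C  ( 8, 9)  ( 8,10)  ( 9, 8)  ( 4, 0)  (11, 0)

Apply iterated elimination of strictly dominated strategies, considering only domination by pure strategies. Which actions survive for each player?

Remaining: P1:{B,C} P2:{P,Q}

P1 drop A (C beats it: P:8>2 Q:8>7 R:9>4 S:4>0 T:11>9)
P2 drop R (P beats it: B:11>7 C:9>8)
P2 drop S (P beats it: B:11>6 C:9>0)
P2 drop T (P beats it: B:11>9 C:9>0)
P1→{B,C} P2→{P,Q}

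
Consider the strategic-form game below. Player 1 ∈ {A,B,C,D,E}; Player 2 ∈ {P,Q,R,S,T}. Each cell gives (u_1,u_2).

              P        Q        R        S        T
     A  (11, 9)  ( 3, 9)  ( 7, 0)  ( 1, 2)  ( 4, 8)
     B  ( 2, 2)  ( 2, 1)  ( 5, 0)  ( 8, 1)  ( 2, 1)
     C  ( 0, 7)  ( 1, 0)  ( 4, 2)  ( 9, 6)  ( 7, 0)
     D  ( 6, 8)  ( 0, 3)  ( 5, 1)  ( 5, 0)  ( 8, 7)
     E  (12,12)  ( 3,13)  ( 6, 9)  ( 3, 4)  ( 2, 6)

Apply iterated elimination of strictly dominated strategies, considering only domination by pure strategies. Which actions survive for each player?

Remaining: P1:{A,E} P2:{P,Q}

P2 drop R (P beats it: A:9>0 B:2>0 C:7>2 D:8>1 E:12>9)
P2 drop S (P beats it: A:9>2 B:2>1 C:7>6 D:8>0 E:12>4)
P1 drop B (A beats it: P:11>2 Q:3>2 T:4>2)
P2 drop T (P beats it: A:9>8 C:7>0 D:8>7 E:12>6)
P1 drop C (A beats it: P:11>0 Q:3>1)
P1 drop D (A beats it: P:11>6 Q:3>0)
P1→{A,E} P2→{P,Q}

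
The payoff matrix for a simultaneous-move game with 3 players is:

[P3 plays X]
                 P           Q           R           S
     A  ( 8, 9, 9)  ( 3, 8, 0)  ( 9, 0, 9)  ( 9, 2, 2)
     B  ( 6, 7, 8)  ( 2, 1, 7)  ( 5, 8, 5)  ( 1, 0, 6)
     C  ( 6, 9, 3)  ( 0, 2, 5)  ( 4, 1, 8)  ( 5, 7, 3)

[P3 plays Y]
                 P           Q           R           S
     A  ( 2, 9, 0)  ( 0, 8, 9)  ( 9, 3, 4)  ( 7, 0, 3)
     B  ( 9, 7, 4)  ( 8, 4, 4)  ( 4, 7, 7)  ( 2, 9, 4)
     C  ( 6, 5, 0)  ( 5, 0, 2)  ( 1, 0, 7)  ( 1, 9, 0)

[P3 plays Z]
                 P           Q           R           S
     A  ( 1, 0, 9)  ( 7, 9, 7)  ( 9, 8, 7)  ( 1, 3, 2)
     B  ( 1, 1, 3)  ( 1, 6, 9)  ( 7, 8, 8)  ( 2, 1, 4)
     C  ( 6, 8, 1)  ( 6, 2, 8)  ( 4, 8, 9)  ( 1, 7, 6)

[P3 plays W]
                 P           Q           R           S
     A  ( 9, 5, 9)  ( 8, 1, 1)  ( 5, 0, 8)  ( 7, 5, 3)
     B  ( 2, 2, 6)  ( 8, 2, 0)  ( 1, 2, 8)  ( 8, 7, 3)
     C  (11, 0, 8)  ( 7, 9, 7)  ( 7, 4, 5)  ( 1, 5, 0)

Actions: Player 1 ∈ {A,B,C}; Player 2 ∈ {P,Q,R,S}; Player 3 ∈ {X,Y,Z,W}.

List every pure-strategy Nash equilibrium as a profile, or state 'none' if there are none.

(A,P,X): NE
(A,P,Y): not NE [P1→B gives 9>2; P3→W gives 9>0]
(A,P,Z): not NE [P1→C gives 6>1; P2→Q gives 9>0]
(A,P,W): not NE [P1→C gives 11>9]
(A,Q,X): not NE [P2→P gives 9>8; P3→Y gives 9>0]
(A,Q,Y): not NE [P1→B gives 8>0; P2→P gives 9>8]
(A,Q,Z): not NE [P3→Y gives 9>7]
(A,Q,W): not NE [P2→S gives 5>1; P3→Y gives 9>1]
(A,R,X): not NE [P2→P gives 9>0]
(A,R,Y): not NE [P2→P gives 9>3; P3→X gives 9>4]
(A,R,Z): not NE [P2→Q gives 9>8; P3→X gives 9>7]
(A,R,W): not NE [P1→C gives 7>5; P2→S gives 5>0; P3→X gives 9>8]
(A,S,X): not NE [P2→P gives 9>2; P3→W gives 3>2]
(A,S,Y): not NE [P2→P gives 9>0]
(A,S,Z): not NE [P1→B gives 2>1; P2→Q gives 9>3; P3→W gives 3>2]
(A,S,W): not NE [P1→B gives 8>7]
(B,P,X): not NE [P1→A gives 8>6; P2→R gives 8>7]
(B,P,Y): not NE [P2→S gives 9>7; P3→X gives 8>4]
(B,P,Z): not NE [P1→C gives 6>1; P2→R gives 8>1; P3→X gives 8>3]
(B,P,W): not NE [P1→C gives 11>2; P2→S gives 7>2; P3→X gives 8>6]
(B,Q,X): not NE [P1→A gives 3>2; P2→R gives 8>1; P3→Z gives 9>7]
(B,Q,Y): not NE [P2→S gives 9>4; P3→Z gives 9>4]
(B,Q,Z): not NE [P1→A gives 7>1; P2→R gives 8>6]
(B,Q,W): not NE [P2→S gives 7>2; P3→Z gives 9>0]
(B,R,X): not NE [P1→A gives 9>5; P3→W gives 8>5]
(B,R,Y): not NE [P1→A gives 9>4; P2→S gives 9>7; P3→W gives 8>7]
(B,R,Z): not NE [P1→A gives 9>7]
(B,R,W): not NE [P1→C gives 7>1; P2→S gives 7>2]
(B,S,X): not NE [P1→A gives 9>1; P2→R gives 8>0]
(B,S,Y): not NE [P1→A gives 7>2; P3→X gives 6>4]
(B,S,Z): not NE [P2→R gives 8>1; P3→X gives 6>4]
(B,S,W): not NE [P3→X gives 6>3]
(C,P,X): not NE [P1→A gives 8>6; P3→W gives 8>3]
(C,P,Y): not NE [P1→B gives 9>6; P2→S gives 9>5; P3→W gives 8>0]
(C,P,Z): not NE [P3→W gives 8>1]
(C,P,W): not NE [P2→Q gives 9>0]
(C,Q,X): not NE [P1→A gives 3>0; P2→P gives 9>2; P3→Z gives 8>5]
(C,Q,Y): not NE [P1→B gives 8>5; P2→S gives 9>0; P3→Z gives 8>2]
(C,Q,Z): not NE [P1→A gives 7>6; P2→R gives 8>2]
(C,Q,W): not NE [P1→B gives 8>7; P3→Z gives 8>7]
(C,R,X): not NE [P1→A gives 9>4; P2→P gives 9>1; P3→Z gives 9>8]
(C,R,Y): not NE [P1→A gives 9>1; P2→S gives 9>0; P3→Z gives 9>7]
(C,R,Z): not NE [P1→A gives 9>4]
(C,R,W): not NE [P2→Q gives 9>4; P3→Z gives 9>5]
(C,S,X): not NE [P1→A gives 9>5; P2→P gives 9>7; P3→Z gives 6>3]
(C,S,Y): not NE [P1→A gives 7>1; P3→Z gives 6>0]
(C,S,Z): not NE [P1→B gives 2>1; P2→R gives 8>7]
(C,S,W): not NE [P1→B gives 8>1; P2→Q gives 9>5; P3→Z gives 6>0]

PSNE = {(A,P,X)}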